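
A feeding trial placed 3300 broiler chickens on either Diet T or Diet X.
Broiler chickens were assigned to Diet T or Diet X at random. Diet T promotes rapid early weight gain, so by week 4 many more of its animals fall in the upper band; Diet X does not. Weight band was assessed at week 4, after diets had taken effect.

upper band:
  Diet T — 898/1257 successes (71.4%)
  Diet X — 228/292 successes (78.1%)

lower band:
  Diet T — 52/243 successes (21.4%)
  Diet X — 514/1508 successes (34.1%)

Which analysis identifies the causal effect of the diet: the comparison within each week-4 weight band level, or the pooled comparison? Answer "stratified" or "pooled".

The week-4 weight band-specific comparison favours Diet X throughout, but the pooled figures favour Diet T. The question is whether to condition on week-4 weight band.
Week-4 weight band here is a post-treatment variable shaped by the diet; conditioning on it would introduce bias rather than remove it. The overall comparison is the causal one.
Pooled: Diet T 63.3% vs Diet X 41.2%; Diet T is higher overall.

pooled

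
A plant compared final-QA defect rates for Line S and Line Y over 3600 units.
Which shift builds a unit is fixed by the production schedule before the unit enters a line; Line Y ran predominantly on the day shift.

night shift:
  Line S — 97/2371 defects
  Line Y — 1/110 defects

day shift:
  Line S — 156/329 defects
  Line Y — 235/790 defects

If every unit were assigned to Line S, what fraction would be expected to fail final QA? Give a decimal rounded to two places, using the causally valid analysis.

Shift is set before the line has any effect — it is not caused by the line — and it independently drives the outcome. That makes it a confounder, so the causal comparison is within shift levels.
Standardising Line S to the population shift mix: 0.689·97/2371 + 0.311·156/329 = 0.176.

0.18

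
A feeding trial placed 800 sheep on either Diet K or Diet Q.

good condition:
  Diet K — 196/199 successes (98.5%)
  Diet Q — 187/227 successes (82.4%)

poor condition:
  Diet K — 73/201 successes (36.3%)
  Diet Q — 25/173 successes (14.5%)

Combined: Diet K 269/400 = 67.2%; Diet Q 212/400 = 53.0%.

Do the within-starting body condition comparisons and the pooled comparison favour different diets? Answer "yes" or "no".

no

Within each starting body condition level (good condition 98.5% vs 82.4%; poor condition 36.3% vs 14.5%), Diet K has the higher rate every time. Pooled: 67.2% vs 53.0% — Diet K has the higher rate overall. They agree.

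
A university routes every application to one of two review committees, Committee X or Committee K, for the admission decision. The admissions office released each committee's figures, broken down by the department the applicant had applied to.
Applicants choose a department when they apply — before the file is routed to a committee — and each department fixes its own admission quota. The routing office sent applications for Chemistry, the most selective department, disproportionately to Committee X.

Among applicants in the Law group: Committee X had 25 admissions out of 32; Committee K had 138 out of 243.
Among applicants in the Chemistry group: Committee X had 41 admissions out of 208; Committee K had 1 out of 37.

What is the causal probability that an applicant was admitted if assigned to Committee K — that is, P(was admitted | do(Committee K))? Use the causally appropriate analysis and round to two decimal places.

Department satisfies the back-door criterion: it is not a descendant of the review committee, and it blocks the spurious path from review committee to outcome. Adjusting for it (i.e., using the within-department rates) gives the causal effect.
Standardising Committee K to the population department mix: 0.529·138/243 + 0.471·1/37 = 0.313.

0.31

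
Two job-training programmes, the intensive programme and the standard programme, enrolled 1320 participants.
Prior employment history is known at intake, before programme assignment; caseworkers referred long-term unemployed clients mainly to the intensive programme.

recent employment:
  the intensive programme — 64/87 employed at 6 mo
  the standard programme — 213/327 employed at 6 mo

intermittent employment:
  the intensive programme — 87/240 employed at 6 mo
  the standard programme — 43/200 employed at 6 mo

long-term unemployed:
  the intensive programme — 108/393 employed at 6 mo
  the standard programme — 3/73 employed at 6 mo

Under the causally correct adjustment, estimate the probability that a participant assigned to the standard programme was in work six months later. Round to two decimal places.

Here prior employment history is a common cause — it drives both which programme a case falls under and the outcome. The crude comparison mixes populations; the stratum-specific rates are the causally relevant ones.
Standardising the standard programme to the population prior employment history mix: 0.314·213/327 + 0.333·43/200 + 0.353·3/73 = 0.290.

0.29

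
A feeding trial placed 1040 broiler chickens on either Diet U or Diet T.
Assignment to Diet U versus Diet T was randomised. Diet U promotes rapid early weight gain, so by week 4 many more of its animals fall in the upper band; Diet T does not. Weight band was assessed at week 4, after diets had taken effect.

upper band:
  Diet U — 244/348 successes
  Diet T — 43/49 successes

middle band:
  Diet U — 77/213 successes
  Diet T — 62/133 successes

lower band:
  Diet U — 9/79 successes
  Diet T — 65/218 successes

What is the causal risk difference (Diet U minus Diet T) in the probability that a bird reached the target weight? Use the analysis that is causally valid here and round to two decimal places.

The week-4 weight band-specific comparison favours Diet T throughout, but the pooled figures favour Diet U. The question is whether to condition on week-4 weight band.
Week-4 weight band is recorded after the diet and is itself shifted by it — it sits on the causal path from diet to outcome. Conditioning on a mediator would strip out part of the effect we want; the pooled comparison gives the total causal effect.
The causal difference is the pooled difference: 0.516 − 0.425 = +0.091.

+0.09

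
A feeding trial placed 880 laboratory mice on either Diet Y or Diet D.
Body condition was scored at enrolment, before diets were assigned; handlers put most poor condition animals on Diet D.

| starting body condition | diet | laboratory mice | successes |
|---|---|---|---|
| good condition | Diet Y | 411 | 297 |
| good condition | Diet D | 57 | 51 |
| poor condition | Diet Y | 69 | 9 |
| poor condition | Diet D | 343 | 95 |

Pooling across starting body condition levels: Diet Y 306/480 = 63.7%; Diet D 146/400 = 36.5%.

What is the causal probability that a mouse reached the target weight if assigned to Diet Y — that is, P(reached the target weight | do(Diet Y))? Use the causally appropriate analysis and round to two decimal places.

Within every starting body condition level Diet D has the higher rate, yet pooled Diet Y does — Simpson's reversal.
Starting body condition satisfies the back-door criterion: it is not a descendant of the diet, and it blocks the spurious path from diet to outcome. Adjusting for it (i.e., using the within-starting body condition rates) gives the causal effect.
Standardising Diet Y to the population starting body condition mix: 0.532·297/411 + 0.468·9/69 = 0.445.

0.45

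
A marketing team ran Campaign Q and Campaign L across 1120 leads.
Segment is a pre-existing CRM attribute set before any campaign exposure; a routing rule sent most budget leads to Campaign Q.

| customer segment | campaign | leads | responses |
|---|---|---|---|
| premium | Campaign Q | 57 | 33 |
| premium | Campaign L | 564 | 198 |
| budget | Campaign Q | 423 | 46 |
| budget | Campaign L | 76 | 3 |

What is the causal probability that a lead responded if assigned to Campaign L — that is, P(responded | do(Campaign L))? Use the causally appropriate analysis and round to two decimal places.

0.21

The stratified and pooled comparisons disagree (Campaign Q wins within each customer segment; Campaign L wins overall), so the answer turns on the causal role of customer segment.
Here customer segment is a common cause — it drives both which campaign a case falls under and the outcome. The crude comparison mixes populations; the stratum-specific rates are the causally relevant ones.
Standardising Campaign L to the population customer segment mix: 0.554·198/564 + 0.446·3/76 = 0.212.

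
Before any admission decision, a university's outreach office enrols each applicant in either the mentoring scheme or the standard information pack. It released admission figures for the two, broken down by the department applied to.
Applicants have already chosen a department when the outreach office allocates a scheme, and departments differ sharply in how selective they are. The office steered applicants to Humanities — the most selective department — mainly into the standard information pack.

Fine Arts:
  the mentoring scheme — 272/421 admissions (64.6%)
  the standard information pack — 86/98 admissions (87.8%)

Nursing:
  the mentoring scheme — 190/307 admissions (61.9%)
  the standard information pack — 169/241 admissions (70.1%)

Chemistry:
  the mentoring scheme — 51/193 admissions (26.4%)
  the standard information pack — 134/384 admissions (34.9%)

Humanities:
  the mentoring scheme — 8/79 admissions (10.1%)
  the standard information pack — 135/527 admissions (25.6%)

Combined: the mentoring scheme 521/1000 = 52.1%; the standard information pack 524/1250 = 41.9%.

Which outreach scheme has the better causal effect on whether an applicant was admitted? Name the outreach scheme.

the standard information pack

The imbalance in department arose from how applicants were allocated, not from anything the outreach scheme did; and department independently affects the outcome. The pooled gap is confounded — condition on department.
Within each level — Fine Arts: 64.6% vs 87.8%; Nursing: 61.9% vs 70.1%; Chemistry: 26.4% vs 34.9%; Humanities: 10.1% vs 25.6% — the standard information pack is higher every time.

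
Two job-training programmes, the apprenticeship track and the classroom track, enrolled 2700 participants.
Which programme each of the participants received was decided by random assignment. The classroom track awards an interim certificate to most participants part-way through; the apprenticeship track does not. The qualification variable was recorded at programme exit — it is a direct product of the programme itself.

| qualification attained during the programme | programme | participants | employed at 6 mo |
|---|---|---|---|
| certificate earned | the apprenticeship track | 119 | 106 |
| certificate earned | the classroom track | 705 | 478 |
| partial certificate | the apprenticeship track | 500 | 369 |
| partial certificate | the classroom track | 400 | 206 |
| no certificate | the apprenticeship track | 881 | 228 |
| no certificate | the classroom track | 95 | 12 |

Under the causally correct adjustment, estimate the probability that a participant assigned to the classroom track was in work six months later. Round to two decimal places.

0.58

The distribution of qualification attained during the programme is itself part of what the programme does — it is an intermediate outcome. Holding it fixed would remove that part of the effect; the total effect is the pooled difference.
So P(outcome | do(the classroom track)) is just the pooled rate for the classroom track: 696/1200 = 0.580.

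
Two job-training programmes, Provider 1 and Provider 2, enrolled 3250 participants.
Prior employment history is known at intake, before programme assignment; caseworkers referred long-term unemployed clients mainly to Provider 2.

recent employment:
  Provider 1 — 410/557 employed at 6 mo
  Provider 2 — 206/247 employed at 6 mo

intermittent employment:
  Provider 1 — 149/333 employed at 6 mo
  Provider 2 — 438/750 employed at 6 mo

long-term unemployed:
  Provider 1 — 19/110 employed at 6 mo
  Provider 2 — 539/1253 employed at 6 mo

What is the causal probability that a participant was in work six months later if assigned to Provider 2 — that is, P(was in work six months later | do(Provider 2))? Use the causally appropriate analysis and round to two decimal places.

Prior employment history differs across programmes for reasons unrelated to any effect of the programme itself, and it separately predicts the outcome — a classic confounder. We must compare within prior employment history levels.
Standardising Provider 2 to the population prior employment history mix: 0.247·206/247 + 0.333·438/750 + 0.419·539/1253 = 0.581.

0.58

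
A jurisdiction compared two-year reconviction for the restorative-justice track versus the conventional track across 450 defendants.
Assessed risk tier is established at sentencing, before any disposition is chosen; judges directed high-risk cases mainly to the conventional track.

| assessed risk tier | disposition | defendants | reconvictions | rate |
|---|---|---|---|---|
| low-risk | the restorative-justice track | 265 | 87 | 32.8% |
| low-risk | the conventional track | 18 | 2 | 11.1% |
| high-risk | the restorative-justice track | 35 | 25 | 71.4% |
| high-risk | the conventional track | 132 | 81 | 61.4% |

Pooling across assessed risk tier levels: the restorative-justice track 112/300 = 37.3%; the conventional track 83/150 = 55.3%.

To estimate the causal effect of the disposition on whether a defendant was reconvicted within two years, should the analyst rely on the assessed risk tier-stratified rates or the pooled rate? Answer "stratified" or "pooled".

Nothing the disposition does changes assessed risk tier; the imbalance is an allocation artefact. With assessed risk tier also predicting the outcome, the pooled figure is confounded, and the within-stratum comparison is the causal one.
Within each level — low-risk: 32.8% vs 11.1%; high-risk: 71.4% vs 61.4% — the conventional track is lower every time.

stratified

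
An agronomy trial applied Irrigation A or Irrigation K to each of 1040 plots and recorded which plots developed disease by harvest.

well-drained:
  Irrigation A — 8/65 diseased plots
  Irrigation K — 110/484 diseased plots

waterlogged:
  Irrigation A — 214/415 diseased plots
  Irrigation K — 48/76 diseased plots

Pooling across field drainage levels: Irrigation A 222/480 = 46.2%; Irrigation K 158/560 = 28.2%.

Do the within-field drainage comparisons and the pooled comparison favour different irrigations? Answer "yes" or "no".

yes

Within each field drainage level (well-drained 12.3% vs 22.7%; waterlogged 51.6% vs 63.2%), Irrigation A has the lower rate every time. Pooled: 46.2% vs 28.2% — Irrigation K has the lower rate overall. The two comparisons disagree.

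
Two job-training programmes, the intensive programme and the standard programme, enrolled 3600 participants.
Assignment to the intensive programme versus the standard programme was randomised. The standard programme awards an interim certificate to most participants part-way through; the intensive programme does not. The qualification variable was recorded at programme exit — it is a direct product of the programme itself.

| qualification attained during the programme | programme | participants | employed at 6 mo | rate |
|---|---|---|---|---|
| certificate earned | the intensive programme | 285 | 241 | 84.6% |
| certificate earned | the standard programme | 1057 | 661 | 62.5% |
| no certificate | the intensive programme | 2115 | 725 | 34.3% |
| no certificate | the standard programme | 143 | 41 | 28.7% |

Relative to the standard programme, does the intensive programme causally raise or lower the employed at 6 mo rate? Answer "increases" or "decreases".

decreases

Qualification attained during the programme is recorded after the programme and is itself shifted by it — it sits on the causal path from programme to outcome. Conditioning on a mediator would strip out part of the effect we want; the pooled comparison gives the total causal effect.
Pooled: the intensive programme 40.2% vs the standard programme 58.5%; the standard programme is higher overall.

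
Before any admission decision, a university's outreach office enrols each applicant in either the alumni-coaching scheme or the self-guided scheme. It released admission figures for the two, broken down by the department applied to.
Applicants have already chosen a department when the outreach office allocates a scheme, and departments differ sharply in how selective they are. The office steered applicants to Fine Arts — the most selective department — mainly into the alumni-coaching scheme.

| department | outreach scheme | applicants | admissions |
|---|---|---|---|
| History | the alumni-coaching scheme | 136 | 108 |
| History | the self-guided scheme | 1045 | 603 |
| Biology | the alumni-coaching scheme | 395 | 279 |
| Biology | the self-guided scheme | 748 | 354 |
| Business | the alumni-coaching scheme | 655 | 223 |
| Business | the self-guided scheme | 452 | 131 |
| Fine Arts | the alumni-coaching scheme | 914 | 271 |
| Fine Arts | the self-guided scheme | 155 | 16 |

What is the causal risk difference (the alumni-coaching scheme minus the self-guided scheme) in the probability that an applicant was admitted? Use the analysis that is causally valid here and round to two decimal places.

+0.17

Department differs across outreach schemes for reasons unrelated to any effect of the outreach scheme itself, and it separately predicts the outcome — a classic confounder. We must compare within department levels.
Adjusting over the population distribution of department: 0.262·(0.794−0.577) + 0.254·(0.706−0.473) + 0.246·(0.340−0.290) + 0.238·(0.296−0.103) = +0.175.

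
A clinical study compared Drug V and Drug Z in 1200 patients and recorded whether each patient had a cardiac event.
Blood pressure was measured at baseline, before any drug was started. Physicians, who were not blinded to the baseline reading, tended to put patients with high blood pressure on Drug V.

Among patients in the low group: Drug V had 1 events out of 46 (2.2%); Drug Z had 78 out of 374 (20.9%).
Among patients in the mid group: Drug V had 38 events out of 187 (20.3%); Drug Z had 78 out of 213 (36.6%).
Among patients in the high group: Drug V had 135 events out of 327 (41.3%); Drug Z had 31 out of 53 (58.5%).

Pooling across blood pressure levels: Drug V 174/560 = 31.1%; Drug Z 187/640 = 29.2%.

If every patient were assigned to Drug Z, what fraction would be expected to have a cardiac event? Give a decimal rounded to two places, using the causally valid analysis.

Blood pressure is set before the drug has any effect — it is not caused by the drug — and it independently drives the outcome. That makes it a confounder, so the causal comparison is within blood pressure levels.
Standardising Drug Z to the population blood pressure mix: 0.350·78/374 + 0.333·78/213 + 0.317·31/53 = 0.380.

0.38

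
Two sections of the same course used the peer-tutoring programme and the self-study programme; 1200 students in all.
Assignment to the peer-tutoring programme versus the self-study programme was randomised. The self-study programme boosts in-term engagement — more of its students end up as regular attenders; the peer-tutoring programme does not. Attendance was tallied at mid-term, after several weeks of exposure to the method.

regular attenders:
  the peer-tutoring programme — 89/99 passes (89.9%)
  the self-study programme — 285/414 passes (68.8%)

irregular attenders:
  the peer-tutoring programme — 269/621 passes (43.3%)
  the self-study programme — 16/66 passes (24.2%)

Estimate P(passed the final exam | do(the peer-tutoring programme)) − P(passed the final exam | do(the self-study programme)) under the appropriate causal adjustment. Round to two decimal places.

the peer-tutoring programme is higher inside every mid-term attendance stratum but the self-study programme is higher in aggregate. Whether to stratify depends on how mid-term attendance relates to the teaching method.
Mid-term attendance is downstream of the teaching method. One should not condition on a consequence of treatment, so the overall rates are the right comparison.
The causal difference is the pooled difference: 0.497 − 0.627 = -0.130.

-0.13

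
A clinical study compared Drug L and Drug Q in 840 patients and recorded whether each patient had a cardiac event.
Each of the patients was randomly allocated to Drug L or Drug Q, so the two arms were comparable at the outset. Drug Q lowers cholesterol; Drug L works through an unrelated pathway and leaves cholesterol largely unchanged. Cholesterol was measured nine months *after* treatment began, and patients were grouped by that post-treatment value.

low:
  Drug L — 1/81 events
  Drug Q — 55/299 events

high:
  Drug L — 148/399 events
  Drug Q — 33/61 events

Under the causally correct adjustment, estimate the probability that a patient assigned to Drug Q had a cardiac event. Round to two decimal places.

Drug L is lower inside every cholesterol stratum but Drug Q is lower in aggregate. Whether to stratify depends on how cholesterol relates to the drug.
Cholesterol is recorded after the drug and is itself shifted by it — it sits on the causal path from drug to outcome. Conditioning on a mediator would strip out part of the effect we want; the pooled comparison gives the total causal effect.
So P(outcome | do(Drug Q)) is just the pooled rate for Drug Q: 88/360 = 0.244.

0.24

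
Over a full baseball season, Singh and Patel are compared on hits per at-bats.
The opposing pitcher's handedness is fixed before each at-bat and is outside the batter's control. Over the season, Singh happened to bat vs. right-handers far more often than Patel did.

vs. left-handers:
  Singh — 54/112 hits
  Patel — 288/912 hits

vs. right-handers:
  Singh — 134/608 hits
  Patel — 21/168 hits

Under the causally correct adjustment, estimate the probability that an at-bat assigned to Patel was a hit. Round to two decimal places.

0.23

Pitcher handedness satisfies the back-door criterion: it is not a descendant of the player, and it blocks the spurious path from player to outcome. Adjusting for it (i.e., using the within-pitcher handedness rates) gives the causal effect.
Standardising Patel to the population pitcher handedness mix: 0.569·288/912 + 0.431·21/168 = 0.234.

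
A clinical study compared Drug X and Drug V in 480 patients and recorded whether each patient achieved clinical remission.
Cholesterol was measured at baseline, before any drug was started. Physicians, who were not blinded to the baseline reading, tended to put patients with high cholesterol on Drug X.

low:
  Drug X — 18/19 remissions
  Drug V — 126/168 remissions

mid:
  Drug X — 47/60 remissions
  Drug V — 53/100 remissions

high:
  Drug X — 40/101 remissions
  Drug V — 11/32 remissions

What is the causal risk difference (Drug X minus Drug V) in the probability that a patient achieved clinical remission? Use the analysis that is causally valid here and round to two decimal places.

+0.18

Drug X is higher inside every cholesterol stratum but Drug V is higher in aggregate. Whether to stratify depends on how cholesterol relates to the drug.
Cholesterol is set before the drug has any effect — it is not caused by the drug — and it independently drives the outcome. That makes it a confounder, so the causal comparison is within cholesterol levels.
Adjusting over the population distribution of cholesterol: 0.390·(0.947−0.750) + 0.333·(0.783−0.530) + 0.277·(0.396−0.344) = +0.176.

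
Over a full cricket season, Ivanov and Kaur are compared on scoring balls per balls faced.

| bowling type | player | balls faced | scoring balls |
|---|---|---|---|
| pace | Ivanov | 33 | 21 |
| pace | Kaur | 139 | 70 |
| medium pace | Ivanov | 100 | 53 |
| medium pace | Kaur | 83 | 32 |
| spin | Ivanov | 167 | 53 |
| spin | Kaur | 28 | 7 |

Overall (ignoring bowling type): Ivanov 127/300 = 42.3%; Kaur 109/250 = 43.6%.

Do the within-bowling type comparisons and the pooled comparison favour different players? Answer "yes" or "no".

Within each bowling type level (pace 63.6% vs 50.4%; medium pace 53.0% vs 38.6%; spin 31.7% vs 25.0%), Ivanov has the higher rate every time. Pooled: 42.3% vs 43.6% — Kaur has the higher rate overall. The two comparisons disagree.

yes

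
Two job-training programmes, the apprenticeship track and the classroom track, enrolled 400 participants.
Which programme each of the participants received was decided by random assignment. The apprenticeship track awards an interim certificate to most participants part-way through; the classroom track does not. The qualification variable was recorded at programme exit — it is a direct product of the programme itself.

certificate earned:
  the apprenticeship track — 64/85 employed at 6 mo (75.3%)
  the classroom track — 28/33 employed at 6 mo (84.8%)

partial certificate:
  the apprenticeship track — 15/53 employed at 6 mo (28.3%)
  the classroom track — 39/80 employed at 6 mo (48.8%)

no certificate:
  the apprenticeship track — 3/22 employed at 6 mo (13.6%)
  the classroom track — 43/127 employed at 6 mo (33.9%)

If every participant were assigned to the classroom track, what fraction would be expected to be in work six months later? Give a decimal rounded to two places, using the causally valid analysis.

the classroom track is higher inside every qualification attained during the programme stratum but the apprenticeship track is higher in aggregate. Whether to stratify depends on how qualification attained during the programme relates to the programme.
Qualification attained during the programme lies on the pathway programme → qualification attained during the programme → outcome, so adjusting for it blocks the indirect effect. For the total causal effect of programme, use the unadjusted pooled rates.
So P(outcome | do(the classroom track)) is just the pooled rate for the classroom track: 110/240 = 0.458.

0.46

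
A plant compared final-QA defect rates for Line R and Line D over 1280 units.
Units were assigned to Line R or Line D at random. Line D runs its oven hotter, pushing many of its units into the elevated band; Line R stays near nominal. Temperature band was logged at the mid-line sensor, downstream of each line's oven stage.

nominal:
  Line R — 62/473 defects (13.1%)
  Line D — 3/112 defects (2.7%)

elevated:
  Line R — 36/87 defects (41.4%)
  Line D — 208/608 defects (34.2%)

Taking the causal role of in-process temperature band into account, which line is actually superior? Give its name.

Within every in-process temperature band level Line D has the lower rate, yet pooled Line R does — Simpson's reversal.
In-process temperature band is downstream of the line. One should not condition on a consequence of treatment, so the overall rates are the right comparison.
Pooled: Line R 17.5% vs Line D 29.3%; Line R is lower overall.

Line R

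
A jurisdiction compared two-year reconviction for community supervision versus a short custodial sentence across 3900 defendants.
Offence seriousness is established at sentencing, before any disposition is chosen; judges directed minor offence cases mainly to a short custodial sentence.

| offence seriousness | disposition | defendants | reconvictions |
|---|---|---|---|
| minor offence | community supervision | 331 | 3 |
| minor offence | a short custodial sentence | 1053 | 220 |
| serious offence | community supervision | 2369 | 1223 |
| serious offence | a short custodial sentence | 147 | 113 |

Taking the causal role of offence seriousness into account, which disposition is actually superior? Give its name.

community supervision

Nothing the disposition does changes offence seriousness; the imbalance is an allocation artefact. With offence seriousness also predicting the outcome, the pooled figure is confounded, and the within-stratum comparison is the causal one.
Within each level — minor offence: 0.9% vs 20.9%; serious offence: 51.6% vs 76.9% — community supervision is lower every time.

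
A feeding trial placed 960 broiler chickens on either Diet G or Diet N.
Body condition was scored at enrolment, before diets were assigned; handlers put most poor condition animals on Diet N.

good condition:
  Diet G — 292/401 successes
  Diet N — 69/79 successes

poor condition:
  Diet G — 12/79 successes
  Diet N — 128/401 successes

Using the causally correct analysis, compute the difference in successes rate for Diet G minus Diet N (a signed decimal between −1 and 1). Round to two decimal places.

-0.16

Within every starting body condition level Diet N has the higher rate, yet pooled Diet G does — Simpson's reversal.
Starting body condition is set before the diet has any effect — it is not caused by the diet — and it independently drives the outcome. That makes it a confounder, so the causal comparison is within starting body condition levels.
Adjusting over the population distribution of starting body condition: 0.500·(0.728−0.873) + 0.500·(0.152−0.319) = -0.156.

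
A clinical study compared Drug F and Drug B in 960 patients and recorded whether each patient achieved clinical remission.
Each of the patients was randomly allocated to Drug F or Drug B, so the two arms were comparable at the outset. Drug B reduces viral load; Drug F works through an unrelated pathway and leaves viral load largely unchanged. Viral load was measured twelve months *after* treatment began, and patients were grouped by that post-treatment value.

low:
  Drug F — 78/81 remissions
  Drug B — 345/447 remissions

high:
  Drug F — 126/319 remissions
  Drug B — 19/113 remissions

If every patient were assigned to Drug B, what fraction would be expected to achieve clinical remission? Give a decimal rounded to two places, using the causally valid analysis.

The distribution of viral load is itself part of what the drug does — it is an intermediate outcome. Holding it fixed would remove that part of the effect; the total effect is the pooled difference.
So P(outcome | do(Drug B)) is just the pooled rate for Drug B: 364/560 = 0.650.

0.65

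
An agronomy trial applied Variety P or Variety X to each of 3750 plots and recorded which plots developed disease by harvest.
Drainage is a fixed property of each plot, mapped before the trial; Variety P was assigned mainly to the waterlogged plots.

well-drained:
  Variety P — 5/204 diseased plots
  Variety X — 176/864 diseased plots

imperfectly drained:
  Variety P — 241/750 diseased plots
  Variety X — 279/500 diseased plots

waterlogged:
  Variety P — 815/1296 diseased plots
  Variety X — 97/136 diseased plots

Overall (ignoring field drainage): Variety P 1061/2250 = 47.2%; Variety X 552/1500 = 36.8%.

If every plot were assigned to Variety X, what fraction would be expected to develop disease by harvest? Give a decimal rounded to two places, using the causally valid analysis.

0.52

Within every field drainage level Variety P has the lower rate, yet pooled Variety X does — Simpson's reversal.
Field drainage satisfies the back-door criterion: it is not a descendant of the variety, and it blocks the spurious path from variety to outcome. Adjusting for it (i.e., using the within-field drainage rates) gives the causal effect.
Standardising Variety X to the population field drainage mix: 0.285·176/864 + 0.333·279/500 + 0.382·97/136 = 0.516.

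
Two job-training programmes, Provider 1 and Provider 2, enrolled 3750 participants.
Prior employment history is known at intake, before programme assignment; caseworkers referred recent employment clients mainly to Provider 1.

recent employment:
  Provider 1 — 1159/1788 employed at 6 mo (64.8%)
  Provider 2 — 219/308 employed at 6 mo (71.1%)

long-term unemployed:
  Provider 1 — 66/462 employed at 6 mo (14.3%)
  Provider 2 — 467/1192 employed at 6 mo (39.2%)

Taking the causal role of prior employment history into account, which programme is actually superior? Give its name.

Prior employment history differs across programmes for reasons unrelated to any effect of the programme itself, and it separately predicts the outcome — a classic confounder. We must compare within prior employment history levels.
Within each level — recent employment: 64.8% vs 71.1%; long-term unemployed: 14.3% vs 39.2% — Provider 2 is higher every time.

Provider 2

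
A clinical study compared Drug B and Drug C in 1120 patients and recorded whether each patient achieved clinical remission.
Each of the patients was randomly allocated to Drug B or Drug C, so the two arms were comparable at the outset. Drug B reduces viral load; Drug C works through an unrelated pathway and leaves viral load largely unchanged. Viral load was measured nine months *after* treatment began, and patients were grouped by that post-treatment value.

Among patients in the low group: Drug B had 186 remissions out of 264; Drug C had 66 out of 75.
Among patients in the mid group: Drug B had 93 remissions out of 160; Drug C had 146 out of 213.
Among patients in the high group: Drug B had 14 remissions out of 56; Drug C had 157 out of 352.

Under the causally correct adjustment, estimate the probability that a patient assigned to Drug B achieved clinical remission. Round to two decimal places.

Viral load lies on the pathway drug → viral load → outcome, so adjusting for it blocks the indirect effect. For the total causal effect of drug, use the unadjusted pooled rates.
So P(outcome | do(Drug B)) is just the pooled rate for Drug B: 293/480 = 0.610.

0.61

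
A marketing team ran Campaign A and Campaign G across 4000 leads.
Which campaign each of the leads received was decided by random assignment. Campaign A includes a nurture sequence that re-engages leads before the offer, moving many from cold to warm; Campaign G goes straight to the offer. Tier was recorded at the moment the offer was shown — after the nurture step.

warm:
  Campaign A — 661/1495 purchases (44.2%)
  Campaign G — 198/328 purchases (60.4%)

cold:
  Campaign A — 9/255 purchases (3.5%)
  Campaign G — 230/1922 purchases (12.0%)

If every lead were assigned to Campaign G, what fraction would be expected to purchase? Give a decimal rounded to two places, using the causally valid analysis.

0.19

Stratifying would compare campaigns among leads the campaigns themselves sorted into engagement tier groups — a form of selection on an intermediate. The unconditioned pooled rates give the total causal effect.
So P(outcome | do(Campaign G)) is just the pooled rate for Campaign G: 428/2250 = 0.190.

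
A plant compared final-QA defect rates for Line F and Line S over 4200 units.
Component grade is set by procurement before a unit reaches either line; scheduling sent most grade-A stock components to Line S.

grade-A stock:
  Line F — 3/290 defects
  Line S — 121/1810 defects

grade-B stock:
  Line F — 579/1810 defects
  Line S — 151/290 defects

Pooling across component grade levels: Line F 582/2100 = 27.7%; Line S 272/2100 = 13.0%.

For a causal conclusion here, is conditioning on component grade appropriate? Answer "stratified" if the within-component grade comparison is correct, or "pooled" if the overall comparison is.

Since component grade is a pre-existing factor (not a product of the line) and it affects the outcome on its own, it is a confounder. The stratified rates, not the pooled rate, identify the causal effect.
Within each level — grade-A stock: 1.0% vs 6.7%; grade-B stock: 32.0% vs 52.1% — Line F is lower every time.

stratified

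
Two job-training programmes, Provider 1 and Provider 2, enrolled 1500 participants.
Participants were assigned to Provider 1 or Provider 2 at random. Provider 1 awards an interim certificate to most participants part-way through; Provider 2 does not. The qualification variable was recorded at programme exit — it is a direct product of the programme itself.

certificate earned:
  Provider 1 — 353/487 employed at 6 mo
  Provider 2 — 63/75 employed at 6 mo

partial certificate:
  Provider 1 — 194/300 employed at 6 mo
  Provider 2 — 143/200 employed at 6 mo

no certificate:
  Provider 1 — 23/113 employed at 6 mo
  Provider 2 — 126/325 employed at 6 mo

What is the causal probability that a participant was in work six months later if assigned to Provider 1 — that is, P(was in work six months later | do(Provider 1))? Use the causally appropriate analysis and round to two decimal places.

0.63

Within every qualification attained during the programme level Provider 2 has the higher rate, yet pooled Provider 1 does — Simpson's reversal.
Qualification attained during the programme lies on the pathway programme → qualification attained during the programme → outcome, so adjusting for it blocks the indirect effect. For the total causal effect of programme, use the unadjusted pooled rates.
So P(outcome | do(Provider 1)) is just the pooled rate for Provider 1: 570/900 = 0.633.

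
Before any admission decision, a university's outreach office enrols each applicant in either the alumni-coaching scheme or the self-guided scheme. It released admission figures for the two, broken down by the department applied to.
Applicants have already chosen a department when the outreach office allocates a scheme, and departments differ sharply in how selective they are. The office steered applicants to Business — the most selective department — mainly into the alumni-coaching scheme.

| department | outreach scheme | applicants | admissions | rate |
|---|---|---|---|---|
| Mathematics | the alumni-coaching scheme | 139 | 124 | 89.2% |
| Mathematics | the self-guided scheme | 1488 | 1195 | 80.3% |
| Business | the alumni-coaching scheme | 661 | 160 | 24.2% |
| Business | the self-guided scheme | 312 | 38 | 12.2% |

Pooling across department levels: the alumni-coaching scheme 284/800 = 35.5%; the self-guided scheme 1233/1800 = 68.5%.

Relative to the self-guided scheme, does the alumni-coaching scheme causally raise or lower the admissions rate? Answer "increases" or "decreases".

increases

Here department is a common cause — it drives both which outreach scheme a case falls under and the outcome. The crude comparison mixes populations; the stratum-specific rates are the causally relevant ones.
Within each level — Mathematics: 89.2% vs 80.3%; Business: 24.2% vs 12.2% — the alumni-coaching scheme is higher every time.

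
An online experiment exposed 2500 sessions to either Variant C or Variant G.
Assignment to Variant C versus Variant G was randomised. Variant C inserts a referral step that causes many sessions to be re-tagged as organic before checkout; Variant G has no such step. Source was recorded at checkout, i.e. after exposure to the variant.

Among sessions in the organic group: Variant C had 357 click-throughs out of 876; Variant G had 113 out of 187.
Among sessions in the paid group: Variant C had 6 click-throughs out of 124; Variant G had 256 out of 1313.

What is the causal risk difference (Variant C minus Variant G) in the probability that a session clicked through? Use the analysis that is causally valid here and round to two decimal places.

Variant G is higher inside every traffic source stratum but Variant C is higher in aggregate. Whether to stratify depends on how traffic source relates to the variant.
Traffic source lies on the pathway variant → traffic source → outcome, so adjusting for it blocks the indirect effect. For the total causal effect of variant, use the unadjusted pooled rates.
The causal difference is the pooled difference: 0.363 − 0.246 = +0.117.

+0.12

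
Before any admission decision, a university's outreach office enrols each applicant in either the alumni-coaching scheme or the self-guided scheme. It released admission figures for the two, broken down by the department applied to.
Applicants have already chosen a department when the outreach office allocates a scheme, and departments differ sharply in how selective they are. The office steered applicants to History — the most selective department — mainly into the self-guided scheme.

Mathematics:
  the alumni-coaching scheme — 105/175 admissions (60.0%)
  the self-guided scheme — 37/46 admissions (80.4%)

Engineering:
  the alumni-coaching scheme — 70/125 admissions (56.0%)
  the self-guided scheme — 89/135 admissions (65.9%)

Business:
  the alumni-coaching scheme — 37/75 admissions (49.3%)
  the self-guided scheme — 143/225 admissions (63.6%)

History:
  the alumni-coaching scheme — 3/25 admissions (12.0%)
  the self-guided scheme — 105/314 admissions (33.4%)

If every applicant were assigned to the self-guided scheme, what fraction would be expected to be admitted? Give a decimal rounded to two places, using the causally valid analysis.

0.58

Here department is a common cause — it drives both which outreach scheme a case falls under and the outcome. The crude comparison mixes populations; the stratum-specific rates are the causally relevant ones.
Standardising the self-guided scheme to the population department mix: 0.197·37/46 + 0.232·89/135 + 0.268·143/225 + 0.303·105/314 = 0.583.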